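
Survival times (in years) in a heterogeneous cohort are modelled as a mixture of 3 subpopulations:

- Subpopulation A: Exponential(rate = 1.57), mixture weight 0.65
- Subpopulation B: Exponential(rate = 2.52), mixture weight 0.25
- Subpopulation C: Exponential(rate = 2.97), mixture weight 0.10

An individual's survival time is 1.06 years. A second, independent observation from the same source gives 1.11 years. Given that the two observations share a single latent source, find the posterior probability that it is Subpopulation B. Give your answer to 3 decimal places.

Apply Bayes' rule: the posterior for each component is proportional to its prior times its likelihood at x.
Since both observations come from the same component, the likelihood for component k is f_k(x₁)·f_k(x₂).
  p_A = [1.57·e^(−1.57·1.06) = 1.57·e^(−1.6642) = 0.297267] × [0.274824] = 0.0816961
  p_B = [2.52·e^(−2.52·1.06) = 2.52·e^(−2.6712) = 0.174306] × [0.153671] = 0.0267858
  p_C = [2.97·e^(−2.97·1.06) = 2.97·e^(−3.1482) = 0.1275] × [0.109905] = 0.0140129
Weight by the priors:
  π_A·p_A = 0.65 × 0.0816961 = 0.0531025
  π_B·p_B = 0.25 × 0.0267858 = 0.00669646
  π_C·p_C = 0.10 × 0.0140129 = 0.00140129
Sum: 0.0531025 + 0.00669646 + 0.00140129 = 0.0612002
Responsibility of Subpopulation B: 0.00669646 / 0.0612002 ≈ 0.109

0.109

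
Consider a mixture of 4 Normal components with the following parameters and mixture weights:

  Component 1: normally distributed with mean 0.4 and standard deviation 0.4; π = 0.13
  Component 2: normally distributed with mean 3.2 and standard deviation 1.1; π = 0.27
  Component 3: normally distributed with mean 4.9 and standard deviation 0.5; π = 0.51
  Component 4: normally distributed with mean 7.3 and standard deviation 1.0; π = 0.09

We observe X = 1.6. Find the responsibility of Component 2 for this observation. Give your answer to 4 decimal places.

By Bayes' theorem, P(k | x) = π_k f_k(x) / Σ_j π_j f_j(x).
Component likelihoods at x = 1.6:
  p_1 = (1/(0.4·√(2π)))·exp(−(1.6−0.4)²/(2·0.4²)) = 0.997356·exp(-4.50000) = 0.0110796
  p_2 = (1/(1.1·√(2π)))·exp(−(1.6−3.2)²/(2·1.1²)) = 0.362675·exp(-1.05785) = 0.125921
  p_3 = (1/(0.5·√(2π)))·exp(−(1.6−4.9)²/(2·0.5²)) = 0.797885·exp(-21.78000) = 2.77336e-10
  p_4 = (1/(1.0·√(2π)))·exp(−(1.6−7.3)²/(2·1.0²)) = 0.398942·exp(-16.24500) = 3.51396e-08
Prior × likelihood for each component:
  π_1·p_1 = 0.13 × 0.0110796 = 0.00144035
  π_2·p_2 = 0.27 × 0.125921 = 0.0339987
  π_3·p_3 = 0.51 × 2.77336e-10 = 1.41441e-10
  π_4·p_4 = 0.09 × 3.51396e-08 = 3.16256e-09
Denominator: 0.00144035 + 0.0339987 + 1.41441e-10 + 3.16256e-09 = 0.035439
P(Component 2 | x) ≈ 0.9594

0.9594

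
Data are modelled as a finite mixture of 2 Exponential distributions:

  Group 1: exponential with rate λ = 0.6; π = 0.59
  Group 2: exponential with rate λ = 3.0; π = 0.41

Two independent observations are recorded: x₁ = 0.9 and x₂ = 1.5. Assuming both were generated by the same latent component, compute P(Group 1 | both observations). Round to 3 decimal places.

Posterior ∝ prior × likelihood, so P(k | x) ∝ π_k f_k(x); normalise over all components.
Since both observations come from the same component, the likelihood for component k is f_k(x₁)·f_k(x₂).
  p_1 = [0.349649] × [0.243942] = 0.085294
  p_2 = [0.201617] × [0.033327] = 0.00671927
Prior × likelihood for each component:
  π_1·p_1 = 0.59 × 0.085294 = 0.0503235
  π_2·p_2 = 0.41 × 0.00671927 = 0.0027549
Sum: 0.0503235 + 0.0027549 = 0.0530784
P(Group 1 | data) = 0.0503235 / 0.0530784 ≈ 0.948

0.948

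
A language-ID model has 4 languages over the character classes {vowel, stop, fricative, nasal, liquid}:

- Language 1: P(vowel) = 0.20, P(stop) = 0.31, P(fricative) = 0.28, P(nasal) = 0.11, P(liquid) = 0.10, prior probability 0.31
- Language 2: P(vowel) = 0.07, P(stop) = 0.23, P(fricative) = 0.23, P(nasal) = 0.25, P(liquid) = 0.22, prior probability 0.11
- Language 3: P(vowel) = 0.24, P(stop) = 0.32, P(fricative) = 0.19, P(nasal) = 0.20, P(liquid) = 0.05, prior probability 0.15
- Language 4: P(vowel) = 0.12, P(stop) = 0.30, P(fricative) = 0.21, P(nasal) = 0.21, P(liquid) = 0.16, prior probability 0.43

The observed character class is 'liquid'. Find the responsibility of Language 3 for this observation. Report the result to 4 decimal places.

Apply Bayes' rule: the posterior for each component is proportional to its prior times its likelihood at x.
Categorical probabilities:
  L_1 = P(liquid | comp) = 0.10
  L_2 = P(liquid | comp) = 0.22
  L_3 = P(liquid | comp) = 0.05
  L_4 = P(liquid | comp) = 0.16
Multiply by the mixture weights:
  P(Z=1)·L_1 = 0.31 × 0.1 = 0.031
  P(Z=2)·L_2 = 0.11 × 0.22 = 0.0242
  P(Z=3)·L_3 = 0.15 × 0.05 = 0.0075
  P(Z=4)·L_4 = 0.43 × 0.16 = 0.0688
Sum: 0.031 + 0.0242 + 0.0075 + 0.0688 = 0.1315
So the posterior for Language 3 is 0.0075 / 0.1315 ≈ 0.0570.

0.0570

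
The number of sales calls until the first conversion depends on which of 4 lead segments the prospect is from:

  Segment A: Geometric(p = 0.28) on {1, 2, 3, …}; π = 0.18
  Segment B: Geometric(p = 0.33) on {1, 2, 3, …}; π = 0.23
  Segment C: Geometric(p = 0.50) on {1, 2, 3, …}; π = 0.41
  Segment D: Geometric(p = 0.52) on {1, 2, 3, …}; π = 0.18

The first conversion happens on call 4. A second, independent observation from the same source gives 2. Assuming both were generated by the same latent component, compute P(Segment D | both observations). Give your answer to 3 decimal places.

The responsibility of component k is π_k f_k(x) divided by Σ_j π_j f_j(x).
Since both observations come from the same component, the likelihood for component k is f_k(x₁)·f_k(x₂).
  p_A = [0.28·(1−0.28)^3 = 0.28·0.373248 = 0.104509] × [0.2016] = 0.0210691
  p_B = [0.33·(1−0.33)^3 = 0.33·0.300763 = 0.0992518] × [0.2211] = 0.0219446
  p_C = [0.50·(1−0.50)^3 = 0.50·0.125 = 0.0625] × [0.25] = 0.015625
  p_D = [0.52·(1−0.52)^3 = 0.52·0.110592 = 0.0575078] × [0.2496] = 0.014354
Unnormalised posteriors:
  π_A·p_A = 0.18 × 0.0210691 = 0.00379244
  π_B·p_B = 0.23 × 0.0219446 = 0.00504725
  π_C·p_C = 0.41 × 0.015625 = 0.00640625
  π_D·p_D = 0.18 × 0.014354 = 0.00258371
Sum: 0.00379244 + 0.00504725 + 0.00640625 + 0.00258371 = 0.0178297
P(Segment D | x) = 0.00258371 / 0.0178297 ≈ 0.145

0.145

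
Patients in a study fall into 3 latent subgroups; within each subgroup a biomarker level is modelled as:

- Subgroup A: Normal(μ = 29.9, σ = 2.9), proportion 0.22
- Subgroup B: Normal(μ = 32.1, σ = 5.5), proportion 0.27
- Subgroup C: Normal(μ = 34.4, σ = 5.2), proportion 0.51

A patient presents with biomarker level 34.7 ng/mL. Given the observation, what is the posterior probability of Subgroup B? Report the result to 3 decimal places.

0.273

By Bayes' theorem, P(k | x) = P(Z=k) f_k(x) / Σ_j P(Z=j) f_j(x).
Component likelihoods at x = 34.7 ng/mL:
  f_A = 0.0349636
  f_B = 0.0648666
  f_C = 0.0765921
Weight by the priors:
  P(Z=A)·f_A = 0.22 × 0.0349636 = 0.007692
  P(Z=B)·f_B = 0.27 × 0.0648666 = 0.017514
  P(Z=C)·f_C = 0.51 × 0.0765921 = 0.039062
Marginal: 0.007692 + 0.017514 + 0.039062 = 0.064268
P(Subgroup B | data) = 0.017514 / 0.064268 ≈ 0.273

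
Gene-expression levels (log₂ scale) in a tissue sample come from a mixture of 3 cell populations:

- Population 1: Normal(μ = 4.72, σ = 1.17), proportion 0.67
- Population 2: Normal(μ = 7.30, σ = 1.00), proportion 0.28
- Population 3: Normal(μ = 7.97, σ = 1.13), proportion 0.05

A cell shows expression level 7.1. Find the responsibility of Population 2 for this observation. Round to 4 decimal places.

0.7228

Apply Bayes' rule: the posterior for each component is proportional to its prior times its likelihood at x.
Evaluate each component's likelihood at the observed value:
  p_1 = (1/(1.17·√(2π)))·exp(−(7.1−4.72)²/(2·1.17²)) = 0.340976·exp(-2.06896) = 0.0430711
  p_2 = (1/(1.00·√(2π)))·exp(−(7.1−7.30)²/(2·1.00²)) = 0.398942·exp(-0.02000) = 0.391043
  p_3 = (1/(1.13·√(2π)))·exp(−(7.1−7.97)²/(2·1.13²)) = 0.353046·exp(-0.29638) = 0.262491
Unnormalised posteriors:
  P(Z=1)·p_1 = 0.67 × 0.0430711 = 0.0288576
  P(Z=2)·p_2 = 0.28 × 0.391043 = 0.109492
  P(Z=3)·p_3 = 0.05 × 0.262491 = 0.0131246
Normaliser: 0.0288576 + 0.109492 + 0.0131246 = 0.151474
So the posterior for Population 2 is 0.109492 / 0.151474 ≈ 0.7228.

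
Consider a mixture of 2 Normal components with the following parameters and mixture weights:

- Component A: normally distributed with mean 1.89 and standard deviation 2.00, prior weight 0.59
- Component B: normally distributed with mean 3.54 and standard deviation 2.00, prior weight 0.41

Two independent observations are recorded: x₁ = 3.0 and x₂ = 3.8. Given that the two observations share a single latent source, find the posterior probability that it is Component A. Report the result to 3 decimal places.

0.450

By Bayes' theorem, P(k | x) = P(Z=k) f_k(x) / Σ_j P(Z=j) f_j(x).
Since both observations come from the same component, the likelihood for component k is f_k(x₁)·f_k(x₂).
  p_A = [(1/(2.00·√(2π)))·exp(−(3.0−1.89)²/(2·2.00²)) = 0.199471·exp(-0.15401) = 0.170999] × [0.126426] = 0.0216187
  p_B = [(1/(2.00·√(2π)))·exp(−(3.0−3.54)²/(2·2.00²)) = 0.199471·exp(-0.03645) = 0.192331] × [0.197793] = 0.0380417
Prior × likelihood for each component:
  P(Z=A)·p_A = 0.59 × 0.0216187 = 0.012755
  P(Z=B)·p_B = 0.41 × 0.0380417 = 0.0155971
Sum: 0.012755 + 0.0155971 = 0.0283521
P(Component A | data) = 0.012755 / 0.0283521 ≈ 0.450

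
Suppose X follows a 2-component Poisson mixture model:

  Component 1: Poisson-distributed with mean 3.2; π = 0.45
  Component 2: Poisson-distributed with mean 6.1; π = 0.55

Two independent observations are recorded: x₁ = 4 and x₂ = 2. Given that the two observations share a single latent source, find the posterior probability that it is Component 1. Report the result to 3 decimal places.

The responsibility of component k is P(Z=k) f_k(x) divided by Σ_j P(Z=j) f_j(x).
Since both observations come from the same component, the likelihood for component k is f_k(x₁)·f_k(x₂).
  f_1 = [e^(−3.2)·3.2^4/4! = 0.178093] × [0.208702] = 0.0371684
  f_2 = [e^(−6.1)·6.1^4/4! = 0.129393] × [0.0417286] = 0.00539939
Multiply by the mixture weights:
  P(Z=1)·f_1 = 0.45 × 0.0371684 = 0.0167258
  P(Z=2)·f_2 = 0.55 × 0.00539939 = 0.00296967
Marginal: 0.0167258 + 0.00296967 = 0.0196955
P(Component 1 | data) ≈ 0.849

0.849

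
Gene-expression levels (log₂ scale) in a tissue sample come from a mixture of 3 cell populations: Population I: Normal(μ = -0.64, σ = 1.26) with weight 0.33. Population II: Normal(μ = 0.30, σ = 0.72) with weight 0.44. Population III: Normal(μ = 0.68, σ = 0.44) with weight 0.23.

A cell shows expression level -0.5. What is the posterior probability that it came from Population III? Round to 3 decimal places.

Apply Bayes' rule: the posterior for each component is proportional to its prior times its likelihood at x.
Component likelihoods at x = -0.5:
  f_I = (1/(1.26·√(2π)))·exp(−(-0.5−-0.64)²/(2·1.26²)) = 0.316621·exp(-0.00617) = 0.314672
  f_II = (1/(0.72·√(2π)))·exp(−(-0.5−0.30)²/(2·0.72²)) = 0.554087·exp(-0.61728) = 0.298878
  f_III = (1/(0.44·√(2π)))·exp(−(-0.5−0.68)²/(2·0.44²)) = 0.906687·exp(-3.59607) = 0.0248715
Multiply by the mixture weights:
  P(Z=I)·f_I = 0.33 × 0.314672 = 0.103842
  P(Z=II)·f_II = 0.44 × 0.298878 = 0.131507
  P(Z=III)·f_III = 0.23 × 0.0248715 = 0.00572045
Denominator: 0.103842 + 0.131507 + 0.00572045 = 0.241069
P(Population III | -0.5) ≈ 0.024

0.024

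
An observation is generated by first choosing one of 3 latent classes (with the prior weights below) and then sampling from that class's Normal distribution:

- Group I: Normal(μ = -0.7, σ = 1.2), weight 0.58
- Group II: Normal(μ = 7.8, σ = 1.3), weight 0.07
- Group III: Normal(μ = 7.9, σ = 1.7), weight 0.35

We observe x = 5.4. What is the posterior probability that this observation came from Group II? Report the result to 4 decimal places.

0.1230

By Bayes' theorem, P(k | x) = P(Z=k) f_k(x) / Σ_j P(Z=j) f_j(x).
Component likelihoods at x = 5.4:
  L_I = 8.13924e-07
  L_II = 0.05583
  L_III = 0.0795888
Prior × likelihood for each component:
  P(Z=I)·L_I = 0.58 × 8.13924e-07 = 4.72076e-07
  P(Z=II)·L_II = 0.07 × 0.05583 = 0.0039081
  P(Z=III)·L_III = 0.35 × 0.0795888 = 0.0278561
Normaliser: 4.72076e-07 + 0.0039081 + 0.0278561 = 0.0317647
P(Group II | 5.4) = 0.0039081 / 0.0317647 ≈ 0.1230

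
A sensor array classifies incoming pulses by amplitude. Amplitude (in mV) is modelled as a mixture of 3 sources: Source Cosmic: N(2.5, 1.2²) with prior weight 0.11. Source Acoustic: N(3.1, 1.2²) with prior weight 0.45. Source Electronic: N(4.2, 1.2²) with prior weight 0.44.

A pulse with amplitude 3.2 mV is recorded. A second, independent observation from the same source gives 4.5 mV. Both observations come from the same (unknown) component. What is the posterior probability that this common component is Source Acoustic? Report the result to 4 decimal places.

0.4117

By Bayes' theorem, P(k | x) = w_k f_k(x) / Σ_j w_j f_j(x).
Since both observations come from the same component, the likelihood for component k is f_k(x₁)·f_k(x₂).
  L_Cosmic = [(1/(1.2·√(2π)))·exp(−(3.2−2.5)²/(2·1.2²)) = 0.332452·exp(-0.17014) = 0.280439] × [0.0828976] = 0.0232477
  L_Acoustic = [(1/(1.2·√(2π)))·exp(−(3.2−3.1)²/(2·1.2²)) = 0.332452·exp(-0.00347) = 0.3313] × [0.168332] = 0.0557684
  L_Electronic = [(1/(1.2·√(2π)))·exp(−(3.2−4.2)²/(2·1.2²)) = 0.332452·exp(-0.34722) = 0.234927] × [0.322223] = 0.0756988
Unnormalised posteriors:
  w_Cosmic·L_Cosmic = 0.11 × 0.0232477 = 0.00255725
  w_Acoustic·L_Acoustic = 0.45 × 0.0557684 = 0.0250958
  w_Electronic·L_Electronic = 0.44 × 0.0756988 = 0.0333075
Sum: 0.00255725 + 0.0250958 + 0.0333075 = 0.0609605
So the posterior for Source Acoustic is 0.0250958 / 0.0609605 ≈ 0.4117.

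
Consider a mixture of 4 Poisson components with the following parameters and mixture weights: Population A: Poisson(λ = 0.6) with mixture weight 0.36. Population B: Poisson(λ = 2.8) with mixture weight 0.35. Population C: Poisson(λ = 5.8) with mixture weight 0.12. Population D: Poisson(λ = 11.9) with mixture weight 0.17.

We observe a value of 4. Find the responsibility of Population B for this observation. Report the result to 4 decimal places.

0.7399

P(component k | x) = π_k·f_k(x) / marginal(x), where marginal(x) = Σ_j π_j·f_j(x).
Poisson probabilities:
  f_A = e^(−0.6)·0.6^4/4! = 0.00296358
  f_B = e^(−2.8)·2.8^4/4! = 0.155739
  f_C = e^(−5.8)·5.8^4/4! = 0.142755
  f_D = e^(−11.9)·11.9^4/4! = 0.00567378
Weight by the priors:
  π_A·f_A = 0.36 × 0.00296358 = 0.00106689
  π_B·f_B = 0.35 × 0.155739 = 0.0545085
  π_C·f_C = 0.12 × 0.142755 = 0.0171307
  π_D·f_D = 0.17 × 0.00567378 = 0.000964542
Sum: 0.00106689 + 0.0545085 + 0.0171307 + 0.000964542 = 0.0736706
So the posterior for Population B is 0.0545085 / 0.0736706 ≈ 0.7399.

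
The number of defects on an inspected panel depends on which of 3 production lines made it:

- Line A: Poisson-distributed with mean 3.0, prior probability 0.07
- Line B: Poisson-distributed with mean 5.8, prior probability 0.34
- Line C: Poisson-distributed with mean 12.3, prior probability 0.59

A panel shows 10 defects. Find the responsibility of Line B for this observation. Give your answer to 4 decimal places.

0.1723

Apply Bayes' rule: the posterior for each component is proportional to its prior times its likelihood at x.
Evaluate each component's likelihood at the observed value:
  L_A = e^(−3.0)·3.0^10/10! = 0.000810151
  L_B = e^(−5.8)·5.8^10/10! = 0.0359426
  L_C = e^(−12.3)·12.3^10/10! = 0.0994182
Multiply by the mixture weights:
  P(Z=A)·L_A = 0.07 × 0.000810151 = 5.67106e-05
  P(Z=B)·L_B = 0.34 × 0.0359426 = 0.0122205
  P(Z=C)·L_C = 0.59 × 0.0994182 = 0.0586567
Evidence: 5.67106e-05 + 0.0122205 + 0.0586567 = 0.0709339
P(Line B | the observation) ≈ 0.1723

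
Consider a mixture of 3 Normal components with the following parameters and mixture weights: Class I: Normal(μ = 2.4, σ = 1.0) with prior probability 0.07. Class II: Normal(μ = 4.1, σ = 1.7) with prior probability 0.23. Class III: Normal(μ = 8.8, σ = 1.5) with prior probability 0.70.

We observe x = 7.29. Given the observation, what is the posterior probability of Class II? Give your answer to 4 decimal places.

0.0764

The responsibility of component k is π_k f_k(x) divided by Σ_j π_j f_j(x).
Normal densities:
  f_I = 2.56132e-06
  f_II = 0.0403511
  f_III = 0.160238
Unnormalised posteriors:
  π_I·f_I = 0.07 × 2.56132e-06 = 1.79292e-07
  π_II·f_II = 0.23 × 0.0403511 = 0.00928074
  π_III·f_III = 0.70 × 0.160238 = 0.112167
Denominator: 1.79292e-07 + 0.00928074 + 0.112167 = 0.121448
So the posterior for Class II is 0.00928074 / 0.121448 ≈ 0.0764.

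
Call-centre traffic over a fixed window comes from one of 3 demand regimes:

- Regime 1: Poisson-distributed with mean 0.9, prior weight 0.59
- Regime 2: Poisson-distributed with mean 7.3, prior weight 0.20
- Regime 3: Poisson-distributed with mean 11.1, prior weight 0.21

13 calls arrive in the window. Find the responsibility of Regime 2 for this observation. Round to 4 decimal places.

0.1549

Apply Bayes' rule: the posterior for each component is proportional to its prior times its likelihood at x.
Evaluate each component's likelihood at the observed value:
  f_1 = 1.65961e-11
  f_2 = 0.0181371
  f_3 = 0.0942431
Weight by the priors:
  P(Z=1)·f_1 = 0.59 × 1.65961e-11 = 9.79173e-12
  P(Z=2)·f_2 = 0.20 × 0.0181371 = 0.00362741
  P(Z=3)·f_3 = 0.21 × 0.0942431 = 0.0197911
Normaliser: 9.79173e-12 + 0.00362741 + 0.0197911 = 0.0234185
Responsibility of Regime 2: 0.00362741 / 0.0234185 ≈ 0.1549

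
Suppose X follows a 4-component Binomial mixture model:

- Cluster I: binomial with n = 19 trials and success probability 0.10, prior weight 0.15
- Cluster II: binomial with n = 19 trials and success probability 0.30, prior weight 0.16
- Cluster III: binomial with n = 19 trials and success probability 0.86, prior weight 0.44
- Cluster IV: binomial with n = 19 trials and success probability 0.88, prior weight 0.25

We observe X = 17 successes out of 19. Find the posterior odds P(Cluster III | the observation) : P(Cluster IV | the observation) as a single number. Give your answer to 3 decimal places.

Only the two components matter; the odds are (P(Z=i) f_i(x)) / (P(Z=j) f_j(x)).
Evaluate each component's likelihood at the observed value:
  p_I = 1.3851e-15
  p_II = 1.08207e-07
  p_III = 0.258063
  p_IV = 0.280262
Posterior odds = (P(Z=III)·p_III) / (P(Z=IV)·p_IV) = (0.44·0.258063) / (0.25·0.280262) = 0.113548 / 0.0700655 ≈ 1.621

1.621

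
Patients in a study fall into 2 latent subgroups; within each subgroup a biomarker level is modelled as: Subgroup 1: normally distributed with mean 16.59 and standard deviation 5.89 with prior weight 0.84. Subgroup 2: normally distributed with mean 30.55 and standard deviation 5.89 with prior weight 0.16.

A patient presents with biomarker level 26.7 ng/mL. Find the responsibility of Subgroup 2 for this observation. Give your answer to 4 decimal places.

0.4016

P(component k | x) = P(Z=k)·f_k(x) / marginal(x), where marginal(x) = Σ_j P(Z=j)·f_j(x).
Evaluate each component's likelihood at the observed value:
  p_1 = 0.0155246
  p_2 = 0.0547037
Prior × likelihood for each component:
  P(Z=1)·p_1 = 0.84 × 0.0155246 = 0.0130407
  P(Z=2)·p_2 = 0.16 × 0.0547037 = 0.00875259
Sum: 0.0130407 + 0.00875259 = 0.0217933
P(Subgroup 2 | data) = 0.00875259 / 0.0217933 ≈ 0.4016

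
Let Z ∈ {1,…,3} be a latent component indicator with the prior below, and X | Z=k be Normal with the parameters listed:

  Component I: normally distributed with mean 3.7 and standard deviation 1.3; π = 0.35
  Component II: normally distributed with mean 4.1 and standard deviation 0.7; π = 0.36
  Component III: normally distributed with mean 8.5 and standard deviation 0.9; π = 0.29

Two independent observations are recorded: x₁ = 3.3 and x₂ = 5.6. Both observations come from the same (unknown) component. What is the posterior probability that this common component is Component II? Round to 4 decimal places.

0.3618

P(component k | x) = P(Z=k)·f_k(x) / marginal(x), where marginal(x) = Σ_j P(Z=j)·f_j(x).
Since both observations come from the same component, the likelihood for component k is f_k(x₁)·f_k(x₂).
  f_I = [0.29269] × [0.105468] = 0.0308694
  f_II = [0.296614] × [0.057373] = 0.0170176
  f_III = [2.49864e-08] × [0.00246655] = 6.163e-11
Prior × likelihood for each component:
  P(Z=I)·f_I = 0.35 × 0.0308694 = 0.0108043
  P(Z=II)·f_II = 0.36 × 0.0170176 = 0.00612634
  P(Z=III)·f_III = 0.29 × 6.163e-11 = 1.78727e-11
Evidence: 0.0108043 + 0.00612634 + 1.78727e-11 = 0.0169306
So the posterior for Component II is 0.00612634 / 0.0169306 ≈ 0.3618.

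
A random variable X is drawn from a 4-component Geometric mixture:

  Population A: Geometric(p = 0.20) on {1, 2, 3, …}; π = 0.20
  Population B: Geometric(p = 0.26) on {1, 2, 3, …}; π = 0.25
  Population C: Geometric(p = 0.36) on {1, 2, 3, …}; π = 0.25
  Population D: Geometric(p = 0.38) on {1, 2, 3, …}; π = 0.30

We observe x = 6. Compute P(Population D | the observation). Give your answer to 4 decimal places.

0.2192

Posterior ∝ prior × likelihood, so P(k | x) ∝ P(Z=k) f_k(x); normalise over all components.
Component likelihoods at x = 6:
  p_A = 0.20·(1−0.20)^5 = 0.20·0.32768 = 0.065536
  p_B = 0.26·(1−0.26)^5 = 0.26·0.221901 = 0.0576942
  p_C = 0.36·(1−0.36)^5 = 0.36·0.107374 = 0.0386547
  p_D = 0.38·(1−0.38)^5 = 0.38·0.0916133 = 0.034813
Weight by the priors:
  P(Z=A)·p_A = 0.20 × 0.065536 = 0.0131072
  P(Z=B)·p_B = 0.25 × 0.0576942 = 0.0144235
  P(Z=C)·p_C = 0.25 × 0.0386547 = 0.00966368
  P(Z=D)·p_D = 0.30 × 0.034813 = 0.0104439
Denominator: 0.0131072 + 0.0144235 + 0.00966368 + 0.0104439 = 0.0476383
P(Population D | 6) = 0.0104439 / 0.0476383 ≈ 0.2192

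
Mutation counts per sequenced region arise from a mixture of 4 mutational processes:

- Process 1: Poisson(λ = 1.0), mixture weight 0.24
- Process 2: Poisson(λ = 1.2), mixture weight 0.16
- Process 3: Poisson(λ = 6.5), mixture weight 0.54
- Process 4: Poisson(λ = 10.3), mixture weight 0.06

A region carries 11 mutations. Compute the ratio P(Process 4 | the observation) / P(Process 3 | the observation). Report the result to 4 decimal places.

0.3932

Only the two components matter; the odds are (π_i f_i(x)) / (π_j f_j(x)).
Poisson probabilities:
  p_1 = 9.21616e-09
  p_2 = 5.60641e-08
  p_3 = 0.0329592
  p_4 = 0.116633
Odds = (0.06/0.54) × (0.116633/0.0329592) = 0.111111 × 3.5387 ≈ 0.3932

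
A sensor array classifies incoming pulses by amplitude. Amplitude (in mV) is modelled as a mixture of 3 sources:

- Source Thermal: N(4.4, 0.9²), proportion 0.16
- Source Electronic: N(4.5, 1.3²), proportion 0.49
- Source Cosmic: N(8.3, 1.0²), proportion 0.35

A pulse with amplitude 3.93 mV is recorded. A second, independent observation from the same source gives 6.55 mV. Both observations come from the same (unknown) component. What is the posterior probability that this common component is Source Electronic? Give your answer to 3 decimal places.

0.884

Posterior ∝ prior × likelihood, so P(k | x) ∝ π_k f_k(x); normalise over all components.
Since both observations come from the same component, the likelihood for component k is f_k(x₁)·f_k(x₂).
  p_Thermal = [(1/(0.9·√(2π)))·exp(−(3.93−4.4)²/(2·0.9²)) = 0.443269·exp(-0.13636) = 0.386766] × [0.0255537] = 0.0098833
  p_Electronic = [(1/(1.3·√(2π)))·exp(−(3.93−4.5)²/(2·1.3²)) = 0.306879·exp(-0.09612) = 0.278754] × [0.0885094] = 0.0246723
  p_Cosmic = [(1/(1.0·√(2π)))·exp(−(3.93−8.3)²/(2·1.0²)) = 0.398942·exp(-9.54845) = 2.84493e-05] × [0.0862773] = 2.45453e-06
Prior × likelihood for each component:
  π_Thermal·p_Thermal = 0.16 × 0.0098833 = 0.00158133
  π_Electronic·p_Electronic = 0.49 × 0.0246723 = 0.0120894
  π_Cosmic·p_Cosmic = 0.35 × 2.45453e-06 = 8.59084e-07
Denominator: 0.00158133 + 0.0120894 + 8.59084e-07 = 0.0136716
P(Source Electronic | x₁, x₂) ≈ 0.884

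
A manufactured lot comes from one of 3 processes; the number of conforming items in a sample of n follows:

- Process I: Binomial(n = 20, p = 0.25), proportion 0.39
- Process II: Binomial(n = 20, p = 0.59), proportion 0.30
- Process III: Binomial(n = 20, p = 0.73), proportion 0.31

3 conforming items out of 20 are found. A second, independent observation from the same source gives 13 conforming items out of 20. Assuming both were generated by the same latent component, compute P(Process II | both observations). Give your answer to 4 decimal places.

The responsibility of component k is w_k f_k(x) divided by Σ_j w_j f_j(x).
Since both observations come from the same component, the likelihood for component k is f_k(x₁)·f_k(x₂).
  L_I = [0.133896] × [0.000154192] = 2.06457e-05
  L_II = [6.12049e-05] × [0.158481] = 9.69981e-06
  L_III = [9.55119e-08] × [0.135568] = 1.29484e-08
Weight by the priors:
  w_I·L_I = 0.39 × 2.06457e-05 = 8.05181e-06
  w_II·L_II = 0.30 × 9.69981e-06 = 2.90994e-06
  w_III·L_III = 0.31 × 1.29484e-08 = 4.01399e-09
Sum: 8.05181e-06 + 2.90994e-06 + 4.01399e-09 = 1.09658e-05
So the posterior for Process II is 2.90994e-06 / 1.09658e-05 ≈ 0.2654.

0.2654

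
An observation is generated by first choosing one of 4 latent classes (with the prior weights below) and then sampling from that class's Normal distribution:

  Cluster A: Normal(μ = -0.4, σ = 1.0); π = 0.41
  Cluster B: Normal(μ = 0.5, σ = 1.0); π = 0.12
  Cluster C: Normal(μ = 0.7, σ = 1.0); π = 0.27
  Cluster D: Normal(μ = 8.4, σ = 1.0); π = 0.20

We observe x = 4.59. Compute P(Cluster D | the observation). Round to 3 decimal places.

Apply Bayes' rule: the posterior for each component is proportional to its prior times its likelihood at x.
Normal densities:
  L_A = (1/(1.0·√(2π)))·exp(−(4.59−-0.4)²/(2·1.0²)) = 0.398942·exp(-12.45005) = 1.56287e-06
  L_B = (1/(1.0·√(2π)))·exp(−(4.59−0.5)²/(2·1.0²)) = 0.398942·exp(-8.36405) = 9.29928e-05
  L_C = (1/(1.0·√(2π)))·exp(−(4.59−0.7)²/(2·1.0²)) = 0.398942·exp(-7.56605) = 0.000206546
  L_D = (1/(1.0·√(2π)))·exp(−(4.59−8.4)²/(2·1.0²)) = 0.398942·exp(-7.25805) = 0.000281047
Multiply by the mixture weights:
  π_A·L_A = 0.41 × 1.56287e-06 = 6.40776e-07
  π_B·L_B = 0.12 × 9.29928e-05 = 1.11591e-05
  π_C·L_C = 0.27 × 0.000206546 = 5.57674e-05
  π_D·L_D = 0.20 × 0.000281047 = 5.62094e-05
Normaliser: 6.40776e-07 + 1.11591e-05 + 5.57674e-05 + 5.62094e-05 = 0.000123777
So the posterior for Cluster D is 5.62094e-05 / 0.000123777 ≈ 0.454.

0.454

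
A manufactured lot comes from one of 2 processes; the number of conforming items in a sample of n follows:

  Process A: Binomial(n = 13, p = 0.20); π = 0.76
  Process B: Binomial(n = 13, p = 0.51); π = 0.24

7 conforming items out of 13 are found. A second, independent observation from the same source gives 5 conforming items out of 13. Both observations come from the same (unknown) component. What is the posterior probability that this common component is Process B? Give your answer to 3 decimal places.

The responsibility of component k is π_k f_k(x) divided by Σ_j π_j f_j(x).
Since both observations come from the same component, the likelihood for component k is f_k(x₁)·f_k(x₂).
  L_A = [0.00575794] × [0.0690953] = 0.000397847
  L_B = [0.21315] × [0.14757] = 0.0314545
Weight by the priors:
  π_A·L_A = 0.76 × 0.000397847 = 0.000302363
  π_B·L_B = 0.24 × 0.0314545 = 0.00754908
Evidence: 0.000302363 + 0.00754908 = 0.00785145
Responsibility of Process B: 0.00754908 / 0.00785145 ≈ 0.961

0.961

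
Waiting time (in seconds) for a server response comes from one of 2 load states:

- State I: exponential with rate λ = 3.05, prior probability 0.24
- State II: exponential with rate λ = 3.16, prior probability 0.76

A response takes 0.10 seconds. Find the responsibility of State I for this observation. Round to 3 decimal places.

P(component k | x) = π_k·f_k(x) / marginal(x), where marginal(x) = Σ_j π_j·f_j(x).
Evaluate each component's likelihood at the observed value:
  p_I = 3.05·e^(−3.05·0.10) = 3.05·e^(−0.3050) = 2.24823
  p_II = 3.16·e^(−3.16·0.10) = 3.16·e^(−0.3160) = 2.30383
Weight by the priors:
  π_I·p_I = 0.24 × 2.24823 = 0.539574
  π_II·p_II = 0.76 × 2.30383 = 1.75091
Evidence: 0.539574 + 1.75091 = 2.29048
So the posterior for State I is 0.539574 / 2.29048 ≈ 0.236.

0.236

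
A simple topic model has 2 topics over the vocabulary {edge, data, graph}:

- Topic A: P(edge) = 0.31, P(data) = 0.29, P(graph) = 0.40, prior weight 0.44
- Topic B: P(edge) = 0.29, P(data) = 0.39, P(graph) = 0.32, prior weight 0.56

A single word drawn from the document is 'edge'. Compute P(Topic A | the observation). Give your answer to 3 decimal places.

The responsibility of component k is π_k f_k(x) divided by Σ_j π_j f_j(x).
Categorical probabilities:
  p_A = P(edge | comp) = 0.31
  p_B = P(edge | comp) = 0.29
Multiply by the mixture weights:
  π_A·p_A = 0.44 × 0.31 = 0.1364
  π_B·p_B = 0.56 × 0.29 = 0.1624
Sum: 0.1364 + 0.1624 = 0.2988
P(Topic A | the observation) ≈ 0.456

0.456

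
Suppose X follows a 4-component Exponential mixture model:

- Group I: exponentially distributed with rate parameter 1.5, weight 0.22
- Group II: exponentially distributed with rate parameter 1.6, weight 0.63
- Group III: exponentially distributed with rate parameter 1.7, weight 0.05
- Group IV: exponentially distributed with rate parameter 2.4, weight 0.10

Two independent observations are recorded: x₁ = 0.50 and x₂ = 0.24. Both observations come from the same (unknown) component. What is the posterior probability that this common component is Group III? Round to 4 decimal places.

Apply Bayes' rule: the posterior for each component is proportional to its prior times its likelihood at x.
Since both observations come from the same component, the likelihood for component k is f_k(x₁)·f_k(x₂).
  L_I = [1.5·e^(−1.5·0.50) = 1.5·e^(−0.7500) = 0.70855] × [1.04651] = 0.741508
  L_II = [1.6·e^(−1.6·0.50) = 1.6·e^(−0.8000) = 0.718926] × [1.08981] = 0.783493
  L_III = [1.7·e^(−1.7·0.50) = 1.7·e^(−0.8500) = 0.726605] × [1.13046] = 0.821401
  L_IV = [2.4·e^(−2.4·0.50) = 2.4·e^(−1.2000) = 0.722866] × [1.34914] = 0.975249
Prior × likelihood for each component:
  π_I·L_I = 0.22 × 0.741508 = 0.163132
  π_II·L_II = 0.63 × 0.783493 = 0.493601
  π_III·L_III = 0.05 × 0.821401 = 0.0410701
  π_IV·L_IV = 0.10 × 0.975249 = 0.0975249
Denominator: 0.163132 + 0.493601 + 0.0410701 + 0.0975249 = 0.795327
P(Group III | x₁,x₂) = 0.0410701 / 0.795327 ≈ 0.0516

0.0516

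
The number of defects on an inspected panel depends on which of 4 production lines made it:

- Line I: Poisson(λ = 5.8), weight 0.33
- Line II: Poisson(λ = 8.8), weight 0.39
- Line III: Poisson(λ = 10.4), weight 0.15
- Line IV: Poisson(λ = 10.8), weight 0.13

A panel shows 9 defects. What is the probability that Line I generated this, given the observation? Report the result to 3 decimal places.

0.196

Apply Bayes' rule: the posterior for each component is proportional to its prior times its likelihood at x.
Component likelihoods at x = 9 defects:
  f_I = 0.0619699
  f_II = 0.131459
  f_III = 0.119364
  f_IV = 0.112375
Prior × likelihood for each component:
  π_I·f_I = 0.33 × 0.0619699 = 0.0204501
  π_II·f_II = 0.39 × 0.131459 = 0.0512689
  π_III·f_III = 0.15 × 0.119364 = 0.0179046
  π_IV·f_IV = 0.13 × 0.112375 = 0.0146088
Denominator: 0.0204501 + 0.0512689 + 0.0179046 + 0.0146088 = 0.104232
P(Line I | x) ≈ 0.196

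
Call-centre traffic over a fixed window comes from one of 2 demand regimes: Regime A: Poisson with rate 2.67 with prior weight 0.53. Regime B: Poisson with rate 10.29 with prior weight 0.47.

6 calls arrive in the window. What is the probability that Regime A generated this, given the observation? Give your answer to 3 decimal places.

Posterior ∝ prior × likelihood, so P(k | x) ∝ π_k f_k(x); normalise over all components.
Component likelihoods at x = 6 calls:
  L_A = e^(−2.67)·2.67^6/6! = 0.0348473
  L_B = e^(−10.29)·10.29^6/6! = 0.0560105
Multiply by the mixture weights:
  π_A·L_A = 0.53 × 0.0348473 = 0.0184691
  π_B·L_B = 0.47 × 0.0560105 = 0.0263249
Sum: 0.0184691 + 0.0263249 = 0.044794
P(Regime A | 6 calls) ≈ 0.412

0.412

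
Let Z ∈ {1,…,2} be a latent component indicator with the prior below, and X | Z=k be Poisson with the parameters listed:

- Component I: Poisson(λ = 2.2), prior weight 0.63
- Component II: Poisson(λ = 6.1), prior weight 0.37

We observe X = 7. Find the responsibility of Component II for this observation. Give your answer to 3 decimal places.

By Bayes' theorem, P(k | x) = π_k f_k(x) / Σ_j π_j f_j(x).
Poisson probabilities:
  p_I = e^(−2.2)·2.2^7/7! = 0.00548378
  p_II = e^(−6.1)·6.1^7/7! = 0.139856
Prior × likelihood for each component:
  π_I·p_I = 0.63 × 0.00548378 = 0.00345478
  π_II·p_II = 0.37 × 0.139856 = 0.0517468
Normaliser: 0.00345478 + 0.0517468 = 0.0552016
Responsibility of Component II: 0.0517468 / 0.0552016 ≈ 0.937

0.937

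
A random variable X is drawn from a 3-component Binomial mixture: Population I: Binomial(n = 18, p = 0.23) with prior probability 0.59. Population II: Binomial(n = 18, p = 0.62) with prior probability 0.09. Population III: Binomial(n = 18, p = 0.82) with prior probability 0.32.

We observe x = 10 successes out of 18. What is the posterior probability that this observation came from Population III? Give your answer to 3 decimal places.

0.119

Posterior ∝ prior × likelihood, so P(k | x) ∝ P(Z=k) f_k(x); normalise over all components.
Binomial probabilities:
  L_I = C(18,10)·0.23^10·0.77^8 = 43758·4.14265e-07·0.123574 = 0.00224007
  L_II = C(18,10)·0.62^10·0.38^8 = 43758·0.00839299·0.000434779 = 0.159677
  L_III = C(18,10)·0.82^10·0.18^8 = 43758·0.137448·1.102e-06 = 0.0066279
Weight by the priors:
  P(Z=I)·L_I = 0.59 × 0.00224007 = 0.00132164
  P(Z=II)·L_II = 0.09 × 0.159677 = 0.014371
  P(Z=III)·L_III = 0.32 × 0.0066279 = 0.00212093
Sum: 0.00132164 + 0.014371 + 0.00212093 = 0.0178135
P(Population III | 10 successes out of 18) ≈ 0.119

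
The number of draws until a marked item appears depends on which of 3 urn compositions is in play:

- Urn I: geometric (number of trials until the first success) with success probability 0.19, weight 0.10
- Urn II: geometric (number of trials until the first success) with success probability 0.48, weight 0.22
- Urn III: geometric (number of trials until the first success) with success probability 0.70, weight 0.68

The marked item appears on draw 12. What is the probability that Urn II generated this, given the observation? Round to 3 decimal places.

0.041

By Bayes' theorem, P(k | x) = π_k f_k(x) / Σ_j π_j f_j(x).
Geometric probabilities:
  p_I = 0.19·(1−0.19)^11 = 0.19·0.0984771 = 0.0187106
  p_II = 0.48·(1−0.48)^11 = 0.48·0.000751687 = 0.00036081
  p_III = 0.70·(1−0.70)^11 = 0.70·1.77147e-06 = 1.24003e-06
Prior × likelihood for each component:
  π_I·p_I = 0.10 × 0.0187106 = 0.00187106
  π_II·p_II = 0.22 × 0.00036081 = 7.93781e-05
  π_III·p_III = 0.68 × 1.24003e-06 = 8.4322e-07
Denominator: 0.00187106 + 7.93781e-05 + 8.4322e-07 = 0.00195129
So the posterior for Urn II is 7.93781e-05 / 0.00195129 ≈ 0.041.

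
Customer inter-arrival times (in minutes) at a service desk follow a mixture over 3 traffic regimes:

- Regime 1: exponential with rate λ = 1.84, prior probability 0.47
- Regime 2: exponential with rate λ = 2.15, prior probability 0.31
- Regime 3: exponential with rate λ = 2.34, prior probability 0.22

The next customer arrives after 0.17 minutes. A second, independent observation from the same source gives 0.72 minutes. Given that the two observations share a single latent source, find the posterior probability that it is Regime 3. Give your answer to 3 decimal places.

0.224

The responsibility of component k is P(Z=k) f_k(x) divided by Σ_j P(Z=j) f_j(x).
Since both observations come from the same component, the likelihood for component k is f_k(x₁)·f_k(x₂).
  p_1 = [1.34577] × [0.489175] = 0.658317
  p_2 = [1.49178] × [0.457247] = 0.68211
  p_3 = [1.572] × [0.434027] = 0.682292
Multiply by the mixture weights:
  P(Z=1)·p_1 = 0.47 × 0.658317 = 0.309409
  P(Z=2)·p_2 = 0.31 × 0.68211 = 0.211454
  P(Z=3)·p_3 = 0.22 × 0.682292 = 0.150104
Sum: 0.309409 + 0.211454 + 0.150104 = 0.670967
Responsibility of Regime 3: 0.150104 / 0.670967 ≈ 0.224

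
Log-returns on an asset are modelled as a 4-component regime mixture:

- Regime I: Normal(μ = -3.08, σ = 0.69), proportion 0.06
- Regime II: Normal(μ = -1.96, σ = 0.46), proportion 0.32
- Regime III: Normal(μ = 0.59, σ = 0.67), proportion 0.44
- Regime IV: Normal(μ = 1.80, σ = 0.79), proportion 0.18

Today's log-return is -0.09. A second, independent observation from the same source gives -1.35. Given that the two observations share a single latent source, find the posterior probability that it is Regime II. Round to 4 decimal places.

P(component k | x) = w_k·f_k(x) / marginal(x), where marginal(x) = Σ_j w_j·f_j(x).
Since both observations come from the same component, the likelihood for component k is f_k(x₁)·f_k(x₂).
  f_I = [4.83636e-05] × [0.0249466] = 1.20651e-06
  f_II = [0.000223655] × [0.359996] = 8.05148e-05
  f_III = [0.35576] × [0.0090004] = 0.00320199
  f_IV = [0.0288681] × [0.000178189] = 5.14399e-06
Prior × likelihood for each component:
  w_I·f_I = 0.06 × 1.20651e-06 = 7.23904e-08
  w_II·f_II = 0.32 × 8.05148e-05 = 2.57647e-05
  w_III·f_III = 0.44 × 0.00320199 = 0.00140887
  w_IV·f_IV = 0.18 × 5.14399e-06 = 9.25919e-07
Sum: 7.23904e-08 + 2.57647e-05 + 0.00140887 + 9.25919e-07 = 0.00143564
Responsibility of Regime II: 2.57647e-05 / 0.00143564 ≈ 0.0179

0.0179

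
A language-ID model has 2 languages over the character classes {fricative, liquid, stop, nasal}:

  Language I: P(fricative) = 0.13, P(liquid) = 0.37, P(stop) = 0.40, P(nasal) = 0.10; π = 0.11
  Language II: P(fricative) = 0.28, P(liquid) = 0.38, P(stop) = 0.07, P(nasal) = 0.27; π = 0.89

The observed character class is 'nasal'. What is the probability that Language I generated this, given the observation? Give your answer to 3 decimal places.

0.044

Posterior ∝ prior × likelihood, so P(k | x) ∝ π_k f_k(x); normalise over all components.
Categorical probabilities:
  f_I = P(nasal | comp) = 0.10
  f_II = P(nasal | comp) = 0.27
Multiply by the mixture weights:
  π_I·f_I = 0.11 × 0.1 = 0.011
  π_II·f_II = 0.89 × 0.27 = 0.2403
Marginal: 0.011 + 0.2403 = 0.2513
Responsibility of Language I: 0.011 / 0.2513 ≈ 0.044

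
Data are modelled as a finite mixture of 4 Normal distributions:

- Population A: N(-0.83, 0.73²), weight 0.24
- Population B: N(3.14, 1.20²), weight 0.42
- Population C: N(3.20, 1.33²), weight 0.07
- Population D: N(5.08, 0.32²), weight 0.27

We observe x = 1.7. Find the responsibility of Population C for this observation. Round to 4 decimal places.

0.1400

Posterior ∝ prior × likelihood, so P(k | x) ∝ P(Z=k) f_k(x); normalise over all components.
Component likelihoods at x = 1.7:
  p_A = (1/(0.73·√(2π)))·exp(−(1.7−-0.83)²/(2·0.73²)) = 0.546496·exp(-6.00572) = 0.0013469
  p_B = (1/(1.20·√(2π)))·exp(−(1.7−3.14)²/(2·1.20²)) = 0.332452·exp(-0.72000) = 0.161822
  p_C = (1/(1.33·√(2π)))·exp(−(1.7−3.20)²/(2·1.33²)) = 0.299957·exp(-0.63599) = 0.158801
  p_D = (1/(0.32·√(2π)))·exp(−(1.7−5.08)²/(2·0.32²)) = 1.246695·exp(-55.78320) = 7.40326e-25
Unnormalised posteriors:
  P(Z=A)·p_A = 0.24 × 0.0013469 = 0.000323255
  P(Z=B)·p_B = 0.42 × 0.161822 = 0.0679651
  P(Z=C)·p_C = 0.07 × 0.158801 = 0.011116
  P(Z=D)·p_D = 0.27 × 7.40326e-25 = 1.99888e-25
Sum: 0.000323255 + 0.0679651 + 0.011116 + 1.99888e-25 = 0.0794044
P(Population C | 1.7) ≈ 0.1400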